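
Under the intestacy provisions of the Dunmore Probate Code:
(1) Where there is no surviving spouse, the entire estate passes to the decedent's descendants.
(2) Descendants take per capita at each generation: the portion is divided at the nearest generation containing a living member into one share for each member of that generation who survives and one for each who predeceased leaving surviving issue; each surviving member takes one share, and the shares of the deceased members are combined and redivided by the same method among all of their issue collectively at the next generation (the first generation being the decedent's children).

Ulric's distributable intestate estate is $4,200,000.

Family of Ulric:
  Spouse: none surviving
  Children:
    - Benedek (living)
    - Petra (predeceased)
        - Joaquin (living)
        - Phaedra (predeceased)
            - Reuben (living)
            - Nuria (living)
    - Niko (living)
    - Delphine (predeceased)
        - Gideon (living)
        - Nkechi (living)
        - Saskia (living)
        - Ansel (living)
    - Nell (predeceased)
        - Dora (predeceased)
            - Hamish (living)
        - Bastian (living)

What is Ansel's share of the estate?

Ansel receives $315,000.

The entire $4,200,000 passes to the descendants.
That amount ($4,200,000) is divided at the children's generation into 5 shares of $840,000. Benedek and Niko each take $840,000. The 3 shares of the deceased (Petra, Delphine, and Nell) are combined into a pool of $2,520,000.
That pool ($2,520,000) is divided at the grandchildren's generation into 8 shares of $315,000. Joaquin, Gideon, Nkechi, Saskia, Ansel, and Bastian each take $315,000. The 2 shares of the deceased (Phaedra and Dora) are combined into a pool of $630,000.
That pool ($630,000) is divided at the great-grandchildren's generation equally among Reuben, Nuria, and Hamish: $210,000 each.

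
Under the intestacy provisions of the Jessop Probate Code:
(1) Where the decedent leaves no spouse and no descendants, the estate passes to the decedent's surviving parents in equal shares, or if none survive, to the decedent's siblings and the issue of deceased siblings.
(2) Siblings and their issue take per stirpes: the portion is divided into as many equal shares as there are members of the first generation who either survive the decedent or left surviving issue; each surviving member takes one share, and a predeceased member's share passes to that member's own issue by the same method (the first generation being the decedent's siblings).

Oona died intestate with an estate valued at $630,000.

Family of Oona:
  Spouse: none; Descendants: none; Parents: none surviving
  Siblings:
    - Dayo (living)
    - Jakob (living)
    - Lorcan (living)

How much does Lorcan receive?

Lorcan receives $210,000.

The entire $630,000 passes to the siblings and their issue.
That amount ($630,000) is divided into 3 shares of $210,000: Dayo, Jakob, and Lorcan each take $210,000.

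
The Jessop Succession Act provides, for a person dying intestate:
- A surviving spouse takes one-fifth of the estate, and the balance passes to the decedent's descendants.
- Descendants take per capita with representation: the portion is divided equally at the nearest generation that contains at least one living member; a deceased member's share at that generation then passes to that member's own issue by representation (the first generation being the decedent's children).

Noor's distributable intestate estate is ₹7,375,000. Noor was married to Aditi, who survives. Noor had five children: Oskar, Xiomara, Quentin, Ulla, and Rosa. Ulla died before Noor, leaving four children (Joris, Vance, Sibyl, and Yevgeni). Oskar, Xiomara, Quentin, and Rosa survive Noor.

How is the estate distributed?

Aditi takes one-fifth of ₹7,375,000 = ₹1,475,000. The remaining ₹5,900,000 passes to the descendants.
The descendants' portion (₹5,900,000) is divided into 5 shares of ₹1,180,000: Oskar, Xiomara, Quentin, and Rosa each take ₹1,180,000; Ulla's ₹1,180,000 share passes to Ulla's issue.
Ulla's share (₹1,180,000) is divided into 4 shares of ₹295,000: Joris, Vance, Sibyl, and Yevgeni each take ₹295,000.

Aditi: ₹1,475,000; Oskar: ₹1,180,000; Xiomara: ₹1,180,000; Quentin: ₹1,180,000; Joris: ₹295,000; Vance: ₹295,000; Sibyl: ₹295,000; Yevgeni: ₹295,000; Rosa: ₹1,180,000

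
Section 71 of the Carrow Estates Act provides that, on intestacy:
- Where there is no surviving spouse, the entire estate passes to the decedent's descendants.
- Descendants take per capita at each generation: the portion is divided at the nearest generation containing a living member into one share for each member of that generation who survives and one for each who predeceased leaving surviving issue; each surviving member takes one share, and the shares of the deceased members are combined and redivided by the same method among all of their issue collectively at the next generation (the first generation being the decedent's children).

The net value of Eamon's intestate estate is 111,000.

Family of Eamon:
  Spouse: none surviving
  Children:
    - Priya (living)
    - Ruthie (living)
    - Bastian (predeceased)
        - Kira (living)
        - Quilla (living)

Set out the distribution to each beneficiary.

The entire 111,000 passes to the descendants.
That amount (111,000) is divided at the children's generation into 3 shares of 37,000. Priya and Ruthie each take 37,000. The remaining share for the deceased Bastian (37,000) is carried to the next generation.
That pool (37,000) is divided at the grandchildren's generation equally among Kira and Quilla: 18,500 each.

Priya: 37,000; Ruthie: 37,000; Kira: 18,500; Quilla: 18,500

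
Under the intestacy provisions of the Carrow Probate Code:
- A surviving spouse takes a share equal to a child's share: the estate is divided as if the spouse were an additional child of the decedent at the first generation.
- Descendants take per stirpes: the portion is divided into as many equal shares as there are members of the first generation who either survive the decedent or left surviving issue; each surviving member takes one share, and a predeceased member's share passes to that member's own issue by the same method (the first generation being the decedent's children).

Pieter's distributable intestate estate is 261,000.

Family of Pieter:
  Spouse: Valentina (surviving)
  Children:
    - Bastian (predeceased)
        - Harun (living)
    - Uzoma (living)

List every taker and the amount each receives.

The spouse counts as an additional share at the children's level, so there are 3 primary shares of 87,000. Valentina takes one such share (87,000).
The children's combined portion (174,000) is divided into 2 shares of 87,000: Uzoma takes 87,000; Bastian's 87,000 share passes to Bastian's issue.
Bastian's share (87,000) passes entirely to Harun.

Valentina: 87,000; Harun: 87,000; Uzoma: 87,000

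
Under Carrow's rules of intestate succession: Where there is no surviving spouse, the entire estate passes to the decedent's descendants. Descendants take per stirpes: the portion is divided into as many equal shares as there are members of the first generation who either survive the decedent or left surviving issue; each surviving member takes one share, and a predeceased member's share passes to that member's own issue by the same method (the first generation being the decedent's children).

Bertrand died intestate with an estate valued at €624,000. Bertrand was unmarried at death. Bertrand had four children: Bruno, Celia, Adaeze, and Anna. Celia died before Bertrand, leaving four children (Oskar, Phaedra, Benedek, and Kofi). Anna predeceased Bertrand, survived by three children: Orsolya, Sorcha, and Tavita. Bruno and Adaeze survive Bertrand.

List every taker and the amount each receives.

The entire €624,000 passes to the descendants.
That amount (€624,000) is divided into 4 shares of €156,000: Bruno and Adaeze each take €156,000; Celia's €156,000 share passes to Celia's issue; Anna's €156,000 share passes to Anna's issue.
Celia's share (€156,000) is divided into 4 shares of €39,000: Oskar, Phaedra, Benedek, and Kofi each take €39,000.
Anna's share (€156,000) is divided into 3 shares of €52,000: Orsolya, Sorcha, and Tavita each take €52,000.

Bruno: €156,000; Oskar: €39,000; Phaedra: €39,000; Benedek: €39,000; Kofi: €39,000; Adaeze: €156,000; Orsolya: €52,000; Sorcha: €52,000; Tavita: €52,000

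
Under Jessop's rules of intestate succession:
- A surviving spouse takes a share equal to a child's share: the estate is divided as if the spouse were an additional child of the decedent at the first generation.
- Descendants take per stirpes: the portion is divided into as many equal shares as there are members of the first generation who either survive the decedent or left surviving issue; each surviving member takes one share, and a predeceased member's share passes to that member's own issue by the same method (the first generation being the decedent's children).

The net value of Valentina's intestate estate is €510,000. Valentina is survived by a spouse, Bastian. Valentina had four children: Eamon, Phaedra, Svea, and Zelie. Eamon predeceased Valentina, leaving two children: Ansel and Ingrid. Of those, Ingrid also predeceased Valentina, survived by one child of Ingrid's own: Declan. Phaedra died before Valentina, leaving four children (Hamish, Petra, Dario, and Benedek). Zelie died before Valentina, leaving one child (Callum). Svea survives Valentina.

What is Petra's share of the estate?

Petra receives €25,500.

The spouse counts as an additional share at the children's level, so there are 5 primary shares of €102,000. Bastian takes one such share (€102,000).
The children's combined portion (€408,000) is divided into 4 shares of €102,000: Svea takes €102,000; Eamon's €102,000 share passes to Eamon's issue; Phaedra's €102,000 share passes to Phaedra's issue; Zelie's €102,000 share passes to Zelie's issue.
Eamon's share (€102,000) is divided into 2 shares of €51,000: Ansel takes €51,000; Ingrid's €51,000 share passes to Ingrid's issue.
Ingrid's share (€51,000) passes entirely to Declan.
Phaedra's share (€102,000) is divided into 4 shares of €25,500: Hamish, Petra, Dario, and Benedek each take €25,500.
Zelie's share (€102,000) passes entirely to Callum.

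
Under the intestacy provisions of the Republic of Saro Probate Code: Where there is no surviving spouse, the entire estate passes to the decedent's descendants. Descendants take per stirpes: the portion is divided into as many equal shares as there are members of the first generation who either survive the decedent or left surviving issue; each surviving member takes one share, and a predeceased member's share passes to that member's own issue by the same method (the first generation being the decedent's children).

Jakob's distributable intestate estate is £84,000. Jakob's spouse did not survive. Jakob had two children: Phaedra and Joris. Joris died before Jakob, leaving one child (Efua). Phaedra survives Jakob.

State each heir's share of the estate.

The entire £84,000 passes to the descendants.
That amount (£84,000) is divided into 2 shares of £42,000: Phaedra takes £42,000; Joris's £42,000 share passes to Joris's issue.
Joris's share (£42,000) passes entirely to Efua.

Phaedra: £42,000; Efua: £42,000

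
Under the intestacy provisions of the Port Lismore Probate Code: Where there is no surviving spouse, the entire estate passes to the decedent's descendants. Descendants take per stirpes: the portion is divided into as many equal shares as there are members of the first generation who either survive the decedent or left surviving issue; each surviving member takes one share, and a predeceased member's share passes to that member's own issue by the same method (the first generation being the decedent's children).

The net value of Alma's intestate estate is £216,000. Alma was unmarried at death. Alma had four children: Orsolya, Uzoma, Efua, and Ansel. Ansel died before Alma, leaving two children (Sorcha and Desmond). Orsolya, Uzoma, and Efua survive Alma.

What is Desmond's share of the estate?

The entire £216,000 passes to the descendants.
That amount (£216,000) is divided into 4 shares of £54,000: Orsolya, Uzoma, and Efua each take £54,000; Ansel's £54,000 share passes to Ansel's issue.
Ansel's share (£54,000) is divided into 2 shares of £27,000: Sorcha and Desmond each take £27,000.

Desmond receives £27,000.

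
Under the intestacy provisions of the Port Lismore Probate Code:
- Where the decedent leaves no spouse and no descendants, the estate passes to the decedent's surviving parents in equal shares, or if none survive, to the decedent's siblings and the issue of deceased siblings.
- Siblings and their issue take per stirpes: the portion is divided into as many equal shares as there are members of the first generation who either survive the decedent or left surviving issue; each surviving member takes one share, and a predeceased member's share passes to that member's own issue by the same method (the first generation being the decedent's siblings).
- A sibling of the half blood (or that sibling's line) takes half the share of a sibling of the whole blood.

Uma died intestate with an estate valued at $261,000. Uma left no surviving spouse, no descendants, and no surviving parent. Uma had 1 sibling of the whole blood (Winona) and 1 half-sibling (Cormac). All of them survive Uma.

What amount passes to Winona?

The entire $261,000 passes to the siblings and their issue.
Counting each half-blood sibling's line as half a unit, there are 3/2 units in $261,000, so one unit is $174,000. Whole-blood lines (Winona) take $174,000 each; half-blood lines (Cormac) take $87,000 each.

Winona receives $174,000.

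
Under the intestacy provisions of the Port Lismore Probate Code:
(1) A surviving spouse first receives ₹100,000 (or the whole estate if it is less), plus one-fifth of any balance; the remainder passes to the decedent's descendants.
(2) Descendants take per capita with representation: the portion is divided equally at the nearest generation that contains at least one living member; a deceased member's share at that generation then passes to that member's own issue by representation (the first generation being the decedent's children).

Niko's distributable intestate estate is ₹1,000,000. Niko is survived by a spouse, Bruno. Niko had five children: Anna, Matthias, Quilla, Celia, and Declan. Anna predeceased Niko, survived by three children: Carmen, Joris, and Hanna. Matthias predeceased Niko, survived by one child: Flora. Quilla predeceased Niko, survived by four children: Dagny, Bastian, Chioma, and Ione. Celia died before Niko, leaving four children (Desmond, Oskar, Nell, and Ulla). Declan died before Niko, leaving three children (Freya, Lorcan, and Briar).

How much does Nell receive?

Bruno first takes ₹100,000, leaving a balance of ₹900,000. Bruno then takes one-fifth of the balance (₹180,000), for a total of ₹280,000. The remaining ₹720,000 passes to the descendants.
No child survives, so the initial division is made at the grandchildren's generation.
The descendants' portion (₹720,000) is divided into 15 shares of ₹48,000: Carmen, Joris, Hanna, Flora, Dagny, Bastian, Chioma, Ione, Desmond, Oskar, Nell, Ulla, Freya, Lorcan, and Briar each take ₹48,000.

Nell receives ₹48,000.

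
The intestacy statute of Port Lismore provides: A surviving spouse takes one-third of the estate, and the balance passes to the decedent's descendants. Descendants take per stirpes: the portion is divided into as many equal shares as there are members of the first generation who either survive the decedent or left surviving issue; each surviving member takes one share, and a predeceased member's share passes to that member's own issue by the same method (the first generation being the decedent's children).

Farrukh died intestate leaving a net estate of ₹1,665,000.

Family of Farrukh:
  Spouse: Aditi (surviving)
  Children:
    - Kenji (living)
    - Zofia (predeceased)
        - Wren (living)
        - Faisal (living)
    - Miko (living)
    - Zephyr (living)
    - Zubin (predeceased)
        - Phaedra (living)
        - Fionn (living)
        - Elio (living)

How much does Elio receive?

Aditi takes one-third of ₹1,665,000 = ₹555,000. The remaining ₹1,110,000 passes to the descendants.
The descendants' portion (₹1,110,000) is divided into 5 shares of ₹222,000: Kenji, Miko, and Zephyr each take ₹222,000; Zofia's ₹222,000 share passes to Zofia's issue; Zubin's ₹222,000 share passes to Zubin's issue.
Zofia's share (₹222,000) is divided into 2 shares of ₹111,000: Wren and Faisal each take ₹111,000.
Zubin's share (₹222,000) is divided into 3 shares of ₹74,000: Phaedra, Fionn, and Elio each take ₹74,000.

Elio receives ₹74,000.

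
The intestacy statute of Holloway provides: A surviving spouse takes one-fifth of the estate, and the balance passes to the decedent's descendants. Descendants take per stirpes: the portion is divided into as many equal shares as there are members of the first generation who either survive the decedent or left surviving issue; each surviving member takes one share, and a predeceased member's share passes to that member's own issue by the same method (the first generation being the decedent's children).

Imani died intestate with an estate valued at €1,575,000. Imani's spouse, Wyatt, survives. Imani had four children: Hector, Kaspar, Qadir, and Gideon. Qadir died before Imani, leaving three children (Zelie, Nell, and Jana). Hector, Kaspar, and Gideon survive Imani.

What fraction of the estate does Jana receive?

Wyatt takes one-fifth of €1,575,000 = €315,000. The remaining €1,260,000 passes to the descendants.
The descendants' portion (€1,260,000) is divided into 4 shares of €315,000: Hector, Kaspar, and Gideon each take €315,000; Qadir's €315,000 share passes to Qadir's issue.
Qadir's share (€315,000) is divided into 3 shares of €105,000: Zelie, Nell, and Jana each take €105,000.

Jana receives 1/15 of the estate.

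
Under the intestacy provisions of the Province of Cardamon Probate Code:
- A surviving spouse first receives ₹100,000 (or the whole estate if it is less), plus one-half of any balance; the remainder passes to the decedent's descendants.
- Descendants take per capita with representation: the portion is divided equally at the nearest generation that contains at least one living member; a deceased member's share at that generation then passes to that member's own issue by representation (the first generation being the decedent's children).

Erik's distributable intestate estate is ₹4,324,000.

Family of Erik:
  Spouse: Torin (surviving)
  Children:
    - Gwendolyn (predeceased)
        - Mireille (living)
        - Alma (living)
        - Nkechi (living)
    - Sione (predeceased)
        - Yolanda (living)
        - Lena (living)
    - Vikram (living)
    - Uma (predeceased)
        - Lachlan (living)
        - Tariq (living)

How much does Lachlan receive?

Lachlan receives ₹264,000.

Torin first takes ₹100,000, leaving a balance of ₹4,224,000. Torin then takes one-half of the balance (₹2,112,000), for a total of ₹2,212,000. The remaining ₹2,112,000 passes to the descendants.
The descendants' portion (₹2,112,000) is divided into 4 shares of ₹528,000: Vikram takes ₹528,000; Gwendolyn's ₹528,000 share passes to Gwendolyn's issue; Sione's ₹528,000 share passes to Sione's issue; Uma's ₹528,000 share passes to Uma's issue.
Gwendolyn's share (₹528,000) is divided into 3 shares of ₹176,000: Mireille, Alma, and Nkechi each take ₹176,000.
Sione's share (₹528,000) is divided into 2 shares of ₹264,000: Yolanda and Lena each take ₹264,000.
Uma's share (₹528,000) is divided into 2 shares of ₹264,000: Lachlan and Tariq each take ₹264,000.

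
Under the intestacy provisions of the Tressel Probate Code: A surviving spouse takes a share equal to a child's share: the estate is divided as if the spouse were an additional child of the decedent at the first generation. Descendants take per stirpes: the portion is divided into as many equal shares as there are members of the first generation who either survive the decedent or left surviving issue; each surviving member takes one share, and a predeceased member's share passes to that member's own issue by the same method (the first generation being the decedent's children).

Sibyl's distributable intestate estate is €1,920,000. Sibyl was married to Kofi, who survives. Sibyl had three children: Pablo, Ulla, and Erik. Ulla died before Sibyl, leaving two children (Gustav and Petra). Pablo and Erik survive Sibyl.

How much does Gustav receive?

The spouse counts as an additional share at the children's level, so there are 4 primary shares of €480,000. Kofi takes one such share (€480,000).
The children's combined portion (€1,440,000) is divided into 3 shares of €480,000: Pablo and Erik each take €480,000; Ulla's €480,000 share passes to Ulla's issue.
Ulla's share (€480,000) is divided into 2 shares of €240,000: Gustav and Petra each take €240,000.

Gustav receives €240,000.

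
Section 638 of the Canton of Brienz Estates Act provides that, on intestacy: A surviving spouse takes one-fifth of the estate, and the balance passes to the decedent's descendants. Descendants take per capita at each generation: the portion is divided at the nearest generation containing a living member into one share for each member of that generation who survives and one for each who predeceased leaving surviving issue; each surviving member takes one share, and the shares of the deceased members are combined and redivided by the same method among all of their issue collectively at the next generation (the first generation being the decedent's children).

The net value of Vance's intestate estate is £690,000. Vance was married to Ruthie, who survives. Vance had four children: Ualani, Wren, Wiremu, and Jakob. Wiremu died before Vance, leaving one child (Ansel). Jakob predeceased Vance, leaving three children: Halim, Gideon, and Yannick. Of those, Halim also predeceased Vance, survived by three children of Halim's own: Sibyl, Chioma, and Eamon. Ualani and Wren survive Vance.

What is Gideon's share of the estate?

Gideon receives £69,000.

Ruthie takes one-fifth of £690,000 = £138,000. The remaining £552,000 passes to the descendants.
The descendants' portion (£552,000) is divided at the children's generation into 4 shares of £138,000. Ualani and Wren each take £138,000. The 2 shares of the deceased (Wiremu and Jakob) are combined into a pool of £276,000.
That pool (£276,000) is divided at the grandchildren's generation into 4 shares of £69,000. Ansel, Gideon, and Yannick each take £69,000. The remaining share for the deceased Halim (£69,000) is carried to the next generation.
That pool (£69,000) is divided at the great-grandchildren's generation equally among Sibyl, Chioma, and Eamon: £23,000 each.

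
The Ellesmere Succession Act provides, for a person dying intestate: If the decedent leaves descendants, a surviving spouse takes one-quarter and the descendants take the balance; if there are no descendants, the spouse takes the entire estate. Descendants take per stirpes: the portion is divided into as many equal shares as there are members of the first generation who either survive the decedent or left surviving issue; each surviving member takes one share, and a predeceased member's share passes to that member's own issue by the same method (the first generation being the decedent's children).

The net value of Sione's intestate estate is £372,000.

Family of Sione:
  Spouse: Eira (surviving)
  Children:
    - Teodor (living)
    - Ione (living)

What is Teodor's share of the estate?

Teodor receives £139,500.

Eira takes one-quarter of £372,000 = £93,000. The remaining £279,000 passes to the descendants.
The descendants' portion (£279,000) is divided into 2 shares of £139,500: Teodor and Ione each take £139,500.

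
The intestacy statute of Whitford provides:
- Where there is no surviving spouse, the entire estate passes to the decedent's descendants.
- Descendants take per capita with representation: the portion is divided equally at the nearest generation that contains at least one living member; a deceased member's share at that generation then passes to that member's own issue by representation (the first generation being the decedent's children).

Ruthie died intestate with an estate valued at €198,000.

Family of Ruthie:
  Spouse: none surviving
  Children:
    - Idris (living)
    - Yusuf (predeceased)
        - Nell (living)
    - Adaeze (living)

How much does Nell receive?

Nell receives €66,000.

The entire €198,000 passes to the descendants.
That amount (€198,000) is divided into 3 shares of €66,000: Idris and Adaeze each take €66,000; Yusuf's €66,000 share passes to Yusuf's issue.
Yusuf's share (€66,000) passes entirely to Nell.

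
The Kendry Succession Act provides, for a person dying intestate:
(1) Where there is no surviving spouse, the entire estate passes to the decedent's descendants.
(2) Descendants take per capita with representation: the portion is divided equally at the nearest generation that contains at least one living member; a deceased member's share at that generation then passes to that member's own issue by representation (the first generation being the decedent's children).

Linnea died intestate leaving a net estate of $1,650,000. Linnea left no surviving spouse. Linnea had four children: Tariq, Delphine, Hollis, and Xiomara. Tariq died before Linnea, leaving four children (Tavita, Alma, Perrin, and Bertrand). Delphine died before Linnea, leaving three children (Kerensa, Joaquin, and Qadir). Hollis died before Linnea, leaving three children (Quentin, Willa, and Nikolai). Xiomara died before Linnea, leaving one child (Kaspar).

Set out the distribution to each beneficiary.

Tavita: $150,000; Alma: $150,000; Perrin: $150,000; Bertrand: $150,000; Kerensa: $150,000; Joaquin: $150,000; Qadir: $150,000; Quentin: $150,000; Willa: $150,000; Nikolai: $150,000; Kaspar: $150,000

The entire $1,650,000 passes to the descendants.
No child survives, so the initial division is made at the grandchildren's generation.
That amount ($1,650,000) is divided into 11 shares of $150,000: Tavita, Alma, Perrin, Bertrand, Kerensa, Joaquin, Qadir, Quentin, Willa, Nikolai, and Kaspar each take $150,000.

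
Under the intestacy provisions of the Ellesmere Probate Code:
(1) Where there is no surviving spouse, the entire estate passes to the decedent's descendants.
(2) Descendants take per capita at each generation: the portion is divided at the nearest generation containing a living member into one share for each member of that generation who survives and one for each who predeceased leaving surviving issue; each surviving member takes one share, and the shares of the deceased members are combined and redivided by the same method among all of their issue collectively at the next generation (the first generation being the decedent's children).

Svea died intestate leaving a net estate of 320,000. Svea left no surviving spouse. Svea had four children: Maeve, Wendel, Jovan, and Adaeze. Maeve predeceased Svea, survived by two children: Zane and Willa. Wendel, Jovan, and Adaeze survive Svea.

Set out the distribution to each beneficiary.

Zane: 40,000; Willa: 40,000; Wendel: 80,000; Jovan: 80,000; Adaeze: 80,000

The entire 320,000 passes to the descendants.
That amount (320,000) is divided at the children's generation into 4 shares of 80,000. Wendel, Jovan, and Adaeze each take 80,000. The remaining share for the deceased Maeve (80,000) is carried to the next generation.
That pool (80,000) is divided at the grandchildren's generation equally among Zane and Willa: 40,000 each.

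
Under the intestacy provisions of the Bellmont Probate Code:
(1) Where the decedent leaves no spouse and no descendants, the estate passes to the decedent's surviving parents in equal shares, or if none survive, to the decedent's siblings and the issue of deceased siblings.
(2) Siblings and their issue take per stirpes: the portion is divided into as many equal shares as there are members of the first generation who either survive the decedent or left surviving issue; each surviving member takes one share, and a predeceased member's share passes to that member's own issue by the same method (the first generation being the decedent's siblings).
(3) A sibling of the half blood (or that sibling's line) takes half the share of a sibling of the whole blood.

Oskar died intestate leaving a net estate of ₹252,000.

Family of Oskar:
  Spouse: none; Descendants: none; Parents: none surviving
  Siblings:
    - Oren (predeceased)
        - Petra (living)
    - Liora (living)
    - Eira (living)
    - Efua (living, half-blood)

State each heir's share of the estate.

Petra: ₹72,000; Liora: ₹72,000; Eira: ₹72,000; Efua: ₹36,000

The entire ₹252,000 passes to the siblings and their issue.
Counting each half-blood sibling's line as half a unit, there are 7/2 units in ₹252,000, so one unit is ₹72,000. Whole-blood lines (Oren, Liora, and Eira) take ₹72,000 each; half-blood lines (Efua) take ₹36,000 each.
Oren's share (₹72,000) passes entirely to Petra.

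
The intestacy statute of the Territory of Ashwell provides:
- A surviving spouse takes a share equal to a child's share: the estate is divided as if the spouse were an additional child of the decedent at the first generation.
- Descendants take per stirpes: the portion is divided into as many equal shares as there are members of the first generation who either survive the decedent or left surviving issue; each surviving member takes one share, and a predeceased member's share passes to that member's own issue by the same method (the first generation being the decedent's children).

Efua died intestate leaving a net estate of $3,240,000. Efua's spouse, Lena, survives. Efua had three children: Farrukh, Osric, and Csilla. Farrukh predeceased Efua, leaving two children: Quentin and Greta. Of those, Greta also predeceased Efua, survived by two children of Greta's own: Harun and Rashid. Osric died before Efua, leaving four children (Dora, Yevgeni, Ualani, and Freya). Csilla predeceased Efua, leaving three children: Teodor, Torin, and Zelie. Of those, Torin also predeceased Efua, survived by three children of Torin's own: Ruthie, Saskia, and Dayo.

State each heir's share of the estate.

Lena: $810,000; Quentin: $405,000; Harun: $202,500; Rashid: $202,500; Dora: $202,500; Yevgeni: $202,500; Ualani: $202,500; Freya: $202,500; Teodor: $270,000; Ruthie: $90,000; Saskia: $90,000; Dayo: $90,000; Zelie: $270,000

The spouse counts as an additional share at the children's level, so there are 4 primary shares of $810,000. Lena takes one such share ($810,000).
The children's combined portion ($2,430,000) is divided into 3 shares of $810,000: Farrukh's $810,000 share passes to Farrukh's issue; Osric's $810,000 share passes to Osric's issue; Csilla's $810,000 share passes to Csilla's issue.
Farrukh's share ($810,000) is divided into 2 shares of $405,000: Quentin takes $405,000; Greta's $405,000 share passes to Greta's issue.
Greta's share ($405,000) is divided into 2 shares of $202,500: Harun and Rashid each take $202,500.
Osric's share ($810,000) is divided into 4 shares of $202,500: Dora, Yevgeni, Ualani, and Freya each take $202,500.
Csilla's share ($810,000) is divided into 3 shares of $270,000: Teodor and Zelie each take $270,000; Torin's $270,000 share passes to Torin's issue.
Torin's share ($270,000) is divided into 3 shares of $90,000: Ruthie, Saskia, and Dayo each take $90,000.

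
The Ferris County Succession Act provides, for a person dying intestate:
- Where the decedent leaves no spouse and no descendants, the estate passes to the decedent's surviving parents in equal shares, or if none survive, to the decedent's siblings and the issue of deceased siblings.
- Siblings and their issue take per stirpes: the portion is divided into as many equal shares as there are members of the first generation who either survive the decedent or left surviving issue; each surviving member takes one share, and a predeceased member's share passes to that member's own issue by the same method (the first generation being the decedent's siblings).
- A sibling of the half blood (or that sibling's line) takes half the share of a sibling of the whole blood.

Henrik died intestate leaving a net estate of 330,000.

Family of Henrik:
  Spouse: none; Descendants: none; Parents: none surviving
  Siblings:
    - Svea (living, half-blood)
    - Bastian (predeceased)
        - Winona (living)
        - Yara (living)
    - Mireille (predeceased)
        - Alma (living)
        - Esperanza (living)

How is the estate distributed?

The entire 330,000 passes to the siblings and their issue.
Counting each half-blood sibling's line as half a unit, there are 5/2 units in 330,000, so one unit is 132,000. Whole-blood lines (Bastian and Mireille) take 132,000 each; half-blood lines (Svea) take 66,000 each.
Bastian's share (132,000) is divided into 2 shares of 66,000: Winona and Yara each take 66,000.
Mireille's share (132,000) is divided into 2 shares of 66,000: Alma and Esperanza each take 66,000.

Svea: 66,000; Winona: 66,000; Yara: 66,000; Alma: 66,000; Esperanza: 66,000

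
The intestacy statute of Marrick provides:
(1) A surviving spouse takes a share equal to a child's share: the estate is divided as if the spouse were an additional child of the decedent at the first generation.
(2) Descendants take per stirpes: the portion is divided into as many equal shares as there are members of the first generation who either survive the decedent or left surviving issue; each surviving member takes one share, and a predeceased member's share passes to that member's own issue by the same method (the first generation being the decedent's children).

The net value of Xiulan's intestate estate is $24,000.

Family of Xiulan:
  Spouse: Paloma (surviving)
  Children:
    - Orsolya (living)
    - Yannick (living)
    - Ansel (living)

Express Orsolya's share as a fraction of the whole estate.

Orsolya receives 1/4 of the estate.

The spouse counts as an additional share at the children's level, so there are 4 primary shares of $6,000. Paloma takes one such share ($6,000).
The children's combined portion ($18,000) is divided into 3 shares of $6,000: Orsolya, Yannick, and Ansel each take $6,000.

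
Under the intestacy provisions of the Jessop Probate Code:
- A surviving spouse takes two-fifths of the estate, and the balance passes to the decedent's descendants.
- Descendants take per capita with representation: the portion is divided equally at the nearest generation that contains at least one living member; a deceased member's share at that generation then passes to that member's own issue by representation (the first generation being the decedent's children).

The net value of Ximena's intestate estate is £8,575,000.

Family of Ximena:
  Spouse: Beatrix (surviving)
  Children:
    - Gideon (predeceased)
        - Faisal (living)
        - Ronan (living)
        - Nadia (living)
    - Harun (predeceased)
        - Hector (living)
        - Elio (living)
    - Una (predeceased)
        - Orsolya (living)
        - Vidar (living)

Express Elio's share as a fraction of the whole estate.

Beatrix takes two-fifths of £8,575,000 = £3,430,000. The remaining £5,145,000 passes to the descendants.
No child survives, so the initial division is made at the grandchildren's generation.
The descendants' portion (£5,145,000) is divided into 7 shares of £735,000: Faisal, Ronan, Nadia, Hector, Elio, Orsolya, and Vidar each take £735,000.

Elio receives 3/35 of the estate.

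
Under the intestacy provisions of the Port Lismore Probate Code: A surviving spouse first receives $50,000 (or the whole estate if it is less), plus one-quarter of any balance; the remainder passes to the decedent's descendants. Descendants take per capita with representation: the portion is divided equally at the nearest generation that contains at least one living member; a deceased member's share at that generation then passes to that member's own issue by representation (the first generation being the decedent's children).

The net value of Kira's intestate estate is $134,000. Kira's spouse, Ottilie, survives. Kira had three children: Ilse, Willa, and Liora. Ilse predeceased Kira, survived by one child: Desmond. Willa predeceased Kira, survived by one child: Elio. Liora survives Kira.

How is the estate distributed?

Ottilie first takes $50,000, leaving a balance of $84,000. Ottilie then takes one-quarter of the balance ($21,000), for a total of $71,000. The remaining $63,000 passes to the descendants.
The descendants' portion ($63,000) is divided into 3 shares of $21,000: Liora takes $21,000; Ilse's $21,000 share passes to Ilse's issue; Willa's $21,000 share passes to Willa's issue.
Ilse's share ($21,000) passes entirely to Desmond.
Willa's share ($21,000) passes entirely to Elio.

Ottilie: $71,000; Desmond: $21,000; Elio: $21,000; Liora: $21,000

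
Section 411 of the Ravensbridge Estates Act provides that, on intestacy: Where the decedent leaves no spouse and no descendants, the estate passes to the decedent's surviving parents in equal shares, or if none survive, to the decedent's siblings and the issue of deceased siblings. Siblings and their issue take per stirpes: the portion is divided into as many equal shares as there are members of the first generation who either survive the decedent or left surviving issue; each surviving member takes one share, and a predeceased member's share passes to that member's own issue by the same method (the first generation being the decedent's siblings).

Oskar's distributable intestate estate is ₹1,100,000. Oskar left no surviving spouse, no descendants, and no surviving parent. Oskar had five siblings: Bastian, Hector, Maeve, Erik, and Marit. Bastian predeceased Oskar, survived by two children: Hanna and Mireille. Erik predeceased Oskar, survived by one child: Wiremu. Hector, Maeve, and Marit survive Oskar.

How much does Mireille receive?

The entire ₹1,100,000 passes to the siblings and their issue.
That amount (₹1,100,000) is divided into 5 shares of ₹220,000: Hector, Maeve, and Marit each take ₹220,000; Bastian's ₹220,000 share passes to Bastian's issue; Erik's ₹220,000 share passes to Erik's issue.
Bastian's share (₹220,000) is divided into 2 shares of ₹110,000: Hanna and Mireille each take ₹110,000.
Erik's share (₹220,000) passes entirely to Wiremu.

Mireille receives ₹110,000.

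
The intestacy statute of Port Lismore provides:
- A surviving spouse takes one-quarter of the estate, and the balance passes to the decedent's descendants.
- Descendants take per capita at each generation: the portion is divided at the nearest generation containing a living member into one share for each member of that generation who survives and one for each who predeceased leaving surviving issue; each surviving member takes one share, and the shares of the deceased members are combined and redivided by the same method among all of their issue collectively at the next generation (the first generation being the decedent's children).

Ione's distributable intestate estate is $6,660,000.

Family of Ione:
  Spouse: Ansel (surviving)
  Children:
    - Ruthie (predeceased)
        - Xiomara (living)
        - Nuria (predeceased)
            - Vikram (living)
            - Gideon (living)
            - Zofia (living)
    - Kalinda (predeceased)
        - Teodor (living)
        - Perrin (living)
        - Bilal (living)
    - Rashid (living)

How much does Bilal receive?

Bilal receives $666,000.

Ansel takes one-quarter of $6,660,000 = $1,665,000. The remaining $4,995,000 passes to the descendants.
The descendants' portion ($4,995,000) is divided at the children's generation into 3 shares of $1,665,000. Rashid takes $1,665,000. The 2 shares of the deceased (Ruthie and Kalinda) are combined into a pool of $3,330,000.
That pool ($3,330,000) is divided at the grandchildren's generation into 5 shares of $666,000. Xiomara, Teodor, Perrin, and Bilal each take $666,000. The remaining share for the deceased Nuria ($666,000) is carried to the next generation.
That pool ($666,000) is divided at the great-grandchildren's generation equally among Vikram, Gideon, and Zofia: $222,000 each.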